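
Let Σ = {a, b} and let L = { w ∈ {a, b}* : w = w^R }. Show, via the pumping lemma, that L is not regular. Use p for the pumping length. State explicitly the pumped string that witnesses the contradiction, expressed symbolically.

Toward a contradiction, assume L is regular with pumping length p.
Take w = a^p b a^p, a palindrome of length 2p+1 ≥ p.
Write w = xyz as guaranteed by the lemma, with |xy| ≤ p and |y| ≥ 1.
The first p characters of w are a's, so xy (and hence y) consists only of a's. Write y = a^k, 1 ≤ k ≤ p.
Pump with i = 2: xy^2z = a^{p+k} b a^p. Its reverse is a^p b a^{p+k}, which differs from xy^2z since k ≥ 1. So xy^2z is not a palindrome and xy^2z ∉ L.
This is a contradiction; hence L is not regular.

a^{p+k} b a^p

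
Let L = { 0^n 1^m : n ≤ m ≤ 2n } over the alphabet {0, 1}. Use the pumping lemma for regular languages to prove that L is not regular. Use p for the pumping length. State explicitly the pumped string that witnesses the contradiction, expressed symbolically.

Assume L is regular; let p be its pumping constant.
Take w = 0^p 1^p ∈ L (since p ≤ p ≤ 2p), with |w| = 2p ≥ p.
Write w = xyz as guaranteed by the lemma, with |xy| ≤ p and |y| > 0.
The first p characters of w are 0's, so xy (and hence y) consists only of 0's. Write y = 0^k, 1 ≤ k ≤ p.
Pump with i = 2: xy^2z = 0^{p+k} 1^p. Now n = p+k > p = m, so the condition n ≤ m fails. Thus xy^2z ∉ L.
This contradicts the pumping lemma, so L is not regular.

0^{p+k} 1^p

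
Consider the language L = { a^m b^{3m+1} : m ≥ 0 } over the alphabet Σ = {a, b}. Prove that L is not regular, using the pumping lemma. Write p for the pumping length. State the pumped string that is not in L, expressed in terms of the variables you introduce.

Assume L is regular; let p be its pumping constant.
Let w = a^p b^{3p+1} ∈ L; note |w| = 4p+1 ≥ p.
The pumping lemma gives a decomposition w = xyz where |xy| ≤ p and y is nonempty.
The first p characters of w are a's, so xy (and hence y) consists only of a's. Write y = a^k, 1 ≤ k ≤ p.
Pump with i = 2: xy^2z = a^{p+k} b^{3p+1}. For this to lie in L we would need 3p+1 = 3(p+k)+1, which forces k = 0. But k ≥ 1, so xy^2z ∉ L.
This contradicts the pumping lemma, so L is not regular.

a^{p+k} b^{3p+1}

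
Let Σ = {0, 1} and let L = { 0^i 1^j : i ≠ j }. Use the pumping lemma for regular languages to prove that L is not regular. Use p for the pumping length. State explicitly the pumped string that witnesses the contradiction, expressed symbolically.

0^{p+p!} 1^{p+p!}

Suppose for contradiction that L is regular, and let p be the pumping length.
Choose w = 0^p 1^{p+p!}. Since p ≠ p+p!, w ∈ L; and |w| ≥ p.
The pumping lemma gives a decomposition w = xyz where |xy| ≤ p and |y| ≥ 1.
Since the first p symbols of w are all 0's and |xy| ≤ p, y lies entirely in the leading 0-block: y = 0^k for some k with 1 ≤ k ≤ p.
Since 1 ≤ k ≤ p, k divides p!; set t = 1 + p!/k. Then xy^t z has p + (p!/k)·k = p + p! copies of 0. Now the 0-count equals the 1-count, so i ≠ j fails. So xy^t z = 0^{p+p!} 1^{p+p!} ∉ L.
This is a contradiction; hence L is not regular.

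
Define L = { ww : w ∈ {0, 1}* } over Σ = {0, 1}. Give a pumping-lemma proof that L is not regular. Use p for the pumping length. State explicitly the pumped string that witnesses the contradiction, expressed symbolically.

Suppose for contradiction that L is regular, and let p be the pumping length.
Take w = 0^p 1^p 0^p 1^p = uu where u = 0^p1^p; then w ∈ L and |w| = 4p ≥ p.
The pumping lemma gives a decomposition w = xyz where |xy| ≤ p and |y| > 0.
Since the first p symbols of w are all 0's and |xy| ≤ p, y lies entirely in the leading 0-block: y = 0^k for some k with 1 ≤ k ≤ p.
Pump with i = 2: xy^2z = 0^{p+k} 1^p 0^p 1^p, of length 4p+k. Suppose this equals vv. The string starts with 0 and ends with 1, so v does too; thus the boundary between the two copies of v is a 1→0 transition. There is exactly one such transition, at position 2p+k, so |v| = 2p+k and |vv| = 4p+2k ≠ 4p+k since k ≥ 1. So xy^2z ∉ L.
This is a contradiction; hence L is not regular.

0^{p+k} 1^p 0^p 1^p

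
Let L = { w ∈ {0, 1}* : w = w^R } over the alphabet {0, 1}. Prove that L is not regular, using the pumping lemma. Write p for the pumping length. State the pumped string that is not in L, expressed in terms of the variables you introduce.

Assume L is regular; let p be its pumping constant.
Take w = 0^p 1 0^p, a palindrome of length 2p+1 ≥ p.
Write w = xyz as guaranteed by the lemma, with |xy| ≤ p and |y| ≥ 1.
Because |xy| ≤ p and w begins with p copies of 0, we have y = 0^k with 1 ≤ k ≤ p.
Pump with i = 2: xy^2z = 0^{p+k} 1 0^p. Its reverse is 0^p 1 0^{p+k}, which differs from xy^2z since k ≥ 1. So xy^2z is not a palindrome and xy^2z ∉ L.
This is a contradiction; hence L is not regular.

0^{p+k} 1 0^p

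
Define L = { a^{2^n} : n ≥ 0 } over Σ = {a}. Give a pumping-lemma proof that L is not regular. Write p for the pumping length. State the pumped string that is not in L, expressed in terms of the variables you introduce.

a^{2^p+k}

Suppose for contradiction that L is regular, and let p be the pumping length.
Take w = a^{2^p} ∈ L with |w| = 2^p ≥ p.
By the pumping lemma, w = xyz with |xy| ≤ p and y is nonempty.
Then y = a^k for some k with 1 ≤ k ≤ p.
Pump with i = 2: xy^2z = a^{2^p+k}. Since 1 ≤ k ≤ p < 2^p, we have 2^p < 2^p+k < 2^{p+1}, so 2^p+k is not a power of 2. So xy^2z ∉ L.
Contradiction. Therefore L is not regular.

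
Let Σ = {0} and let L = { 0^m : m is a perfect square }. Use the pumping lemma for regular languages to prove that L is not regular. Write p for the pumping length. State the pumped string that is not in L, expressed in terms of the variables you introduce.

0^{p²+k}

Suppose for contradiction that L is regular, and let p be the pumping length.
Take w = 0^{p²} ∈ L with |w| = p² ≥ p.
The pumping lemma gives a decomposition w = xyz where |xy| ≤ p and y is nonempty.
Then y = 0^k for some k with 1 ≤ k ≤ p.
Pump with i = 2: xy^2z = 0^{p²+k}. Since 1 ≤ k ≤ p, p² < p²+k ≤ p²+p < (p+1)², so p²+k lies strictly between consecutive squares and is not a perfect square. So xy^2z ∉ L.
Contradiction. Therefore L is not regular.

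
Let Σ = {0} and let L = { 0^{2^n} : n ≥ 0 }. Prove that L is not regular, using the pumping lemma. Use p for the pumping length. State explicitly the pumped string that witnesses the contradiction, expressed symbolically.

0^{2^p+k}

Suppose for contradiction that L is regular, and let p be the pumping length.
Take w = 0^{2^p} ∈ L with |w| = 2^p ≥ p.
The pumping lemma gives a decomposition w = xyz where |xy| ≤ p and |y| ≥ 1.
Then y = 0^k for some k with 1 ≤ k ≤ p.
Pump with i = 2: xy^2z = 0^{2^p+k}. Since 1 ≤ k ≤ p < 2^p, we have 2^p < 2^p+k < 2^{p+1}, so 2^p+k is not a power of 2. So xy^2z ∉ L.
This is a contradiction; hence L is not regular.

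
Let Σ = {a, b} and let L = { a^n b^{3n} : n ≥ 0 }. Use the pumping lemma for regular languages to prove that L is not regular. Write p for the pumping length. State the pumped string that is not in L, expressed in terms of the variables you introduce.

Suppose for contradiction that L is regular, and let p be the pumping length.
Let w = a^p b^{3p} ∈ L; note |w| = 4p ≥ p.
By the pumping lemma, w = xyz with |xy| ≤ p and |y| > 0.
The first p characters of w are a's, so xy (and hence y) consists only of a's. Write y = a^k, 1 ≤ k ≤ p.
Pump with i = 2: xy^2z = a^{p+k} b^{3p}. For this to lie in L we would need 3p = 3(p+k), which forces k = 0. But k ≥ 1, so xy^2z ∉ L.
This contradicts the pumping lemma, so L is not regular.

a^{p+k} b^{3p}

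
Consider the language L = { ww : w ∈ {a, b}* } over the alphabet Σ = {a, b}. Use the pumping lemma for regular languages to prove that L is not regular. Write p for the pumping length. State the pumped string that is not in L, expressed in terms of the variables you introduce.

a^{p+k} b^p a^p b^p

Suppose for contradiction that L is regular, and let p be the pumping length.
Take w = a^p b^p a^p b^p = uu where u = a^pb^p; then w ∈ L and |w| = 4p ≥ p.
By the pumping lemma, w = xyz with |xy| ≤ p and y is nonempty.
Because |xy| ≤ p and w begins with p copies of a, we have y = a^k with 1 ≤ k ≤ p.
Pump with i = 2: xy^2z = a^{p+k} b^p a^p b^p, of length 4p+k. Suppose this equals vv. The string starts with a and ends with b, so v does too; thus the boundary between the two copies of v is a b→a transition. There is exactly one such transition, at position 2p+k, so |v| = 2p+k and |vv| = 4p+2k ≠ 4p+k since k ≥ 1. So xy^2z ∉ L.
This contradicts the pumping lemma, so L is not regular.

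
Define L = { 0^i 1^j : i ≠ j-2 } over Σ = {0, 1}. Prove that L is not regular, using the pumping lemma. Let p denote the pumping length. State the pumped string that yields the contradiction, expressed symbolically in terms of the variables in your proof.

Toward a contradiction, assume L is regular with pumping length p.
Choose w = 0^p 1^{p+p!+2}. Since p ≠ (p+p!+2)-2 = p+p!, w ∈ L; and |w| ≥ p.
The pumping lemma gives a decomposition w = xyz where |xy| ≤ p and y is nonempty.
Since the first p symbols of w are all 0's and |xy| ≤ p, y lies entirely in the leading 0-block: y = 0^k for some k with 1 ≤ k ≤ p.
Since 1 ≤ k ≤ p, k divides p!; set t = 1 + p!/k. Then xy^t z has p + (p!/k)·k = p + p! copies of 0. Now the 0-count is p+p! and (1-count)-2 = (p+p!+2)-2 = p+p!, so i ≠ j-2 fails. So xy^t z = 0^{p+p!} 1^{p+p!+2} ∉ L.
This is a contradiction; hence L is not regular.

0^{p+p!} 1^{p+p!+2}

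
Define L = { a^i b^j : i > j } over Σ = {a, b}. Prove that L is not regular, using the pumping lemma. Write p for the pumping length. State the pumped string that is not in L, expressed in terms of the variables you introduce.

a^{p+1-k} b^p

Assume L is regular; let p be its pumping constant.
Choose w = a^{p+1} b^p ∈ L, with |w| = 2p+1 ≥ p.
The pumping lemma gives a decomposition w = xyz where |xy| ≤ p and y is nonempty.
Since the first p symbols of w are all a's and |xy| ≤ p, y lies entirely in the leading a-block: y = a^k for some k with 1 ≤ k ≤ p.
Consider xy^0z = xz = a^{p+1-k} b^p. Since k ≥ 1, the a-count p+1-k is at most p, so i > j fails; thus xz ∉ L.
Contradiction. Therefore L is not regular.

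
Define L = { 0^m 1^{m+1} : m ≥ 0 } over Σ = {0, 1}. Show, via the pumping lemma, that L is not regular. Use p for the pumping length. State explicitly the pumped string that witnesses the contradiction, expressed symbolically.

0^{p+k} 1^{p+1}

Suppose for contradiction that L is regular, and let p be the pumping length.
Let w = 0^p 1^{p+1} ∈ L; note |w| = 2p+1 ≥ p.
The pumping lemma gives a decomposition w = xyz where |xy| ≤ p and y is nonempty.
Because |xy| ≤ p and w begins with p copies of 0, we have y = 0^k with 1 ≤ k ≤ p.
Pump with i = 2: xy^2z = 0^{p+k} 1^{p+1}. For this to lie in L we would need p+1 = (p+k)+1, which forces k = 0. But k ≥ 1, so xy^2z ∉ L.
This is a contradiction; hence L is not regular.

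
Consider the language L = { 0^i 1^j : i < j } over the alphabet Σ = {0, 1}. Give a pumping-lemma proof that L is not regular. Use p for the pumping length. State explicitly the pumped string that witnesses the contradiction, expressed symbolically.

Toward a contradiction, assume L is regular with pumping length p.
Choose w = 0^p 1^{p+1} ∈ L, with |w| = 2p+1 ≥ p.
The pumping lemma gives a decomposition w = xyz where |xy| ≤ p and |y| > 0.
Because |xy| ≤ p and w begins with p copies of 0, we have y = 0^k with 1 ≤ k ≤ p.
Consider xy^2z = 0^{p+k} 1^{p+1}. Since k ≥ 1, the 0-count p+k is at least p+1, so i < j fails; thus xy^2z ∉ L.
This contradicts the pumping lemma, so L is not regular.

0^{p+k} 1^{p+1}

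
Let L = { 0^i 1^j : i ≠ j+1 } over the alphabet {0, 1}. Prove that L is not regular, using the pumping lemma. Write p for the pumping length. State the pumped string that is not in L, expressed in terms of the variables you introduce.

Suppose for contradiction that L is regular, and let p be the pumping length.
Choose w = 0^p 1^{p+p!-1}. Since p ≠ (p+p!-1)+1 = p+p!, w ∈ L; and |w| ≥ p.
By the pumping lemma, w = xyz with |xy| ≤ p and y is nonempty.
The first p characters of w are 0's, so xy (and hence y) consists only of 0's. Write y = 0^k, 1 ≤ k ≤ p.
Since 1 ≤ k ≤ p, k divides p!; set t = 1 + p!/k. Then xy^t z has p + (p!/k)·k = p + p! copies of 0. Now the 0-count is p+p! and (1-count)+1 = (p+p!-1)+1 = p+p!, so i ≠ j+1 fails. So xy^t z = 0^{p+p!} 1^{p+p!-1} ∉ L.
This is a contradiction; hence L is not regular.

0^{p+p!} 1^{p+p!-1}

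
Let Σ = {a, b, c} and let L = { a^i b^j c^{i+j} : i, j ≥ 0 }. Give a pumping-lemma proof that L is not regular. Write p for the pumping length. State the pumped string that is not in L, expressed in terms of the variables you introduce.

a^{p+k} b^p c^{2p}

Suppose for contradiction that L is regular, and let p be the pumping length.
Take w = a^p b^p c^{2p} ∈ L (with i=j=p, i+j=2p), |w| = 4p ≥ p.
Write w = xyz as guaranteed by the lemma, with |xy| ≤ p and y is nonempty.
Because |xy| ≤ p and w begins with p copies of a, we have y = a^k with 1 ≤ k ≤ p.
Consider xy^2z = a^{p+k} b^p c^{2p}. Now the a- and b-counts sum to 2p+k, but the c-count is 2p ≠ 2p+k. So xy^2z ∉ L.
Contradiction. Therefore L is not regular.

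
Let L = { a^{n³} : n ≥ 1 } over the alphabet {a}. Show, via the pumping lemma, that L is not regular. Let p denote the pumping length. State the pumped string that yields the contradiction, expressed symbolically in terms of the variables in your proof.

Suppose for contradiction that L is regular, and let p be the pumping length.
Take w = a^{p³} ∈ L with |w| = p³ ≥ p.
By the pumping lemma, w = xyz with |xy| ≤ p and y is nonempty.
Then y = a^k for some k with 1 ≤ k ≤ p.
Pump with i = 2: xy^2z = a^{p³+k}. Since 1 ≤ k ≤ p, p³ < p³+k ≤ p³+p < p³+3p²+3p+1 = (p+1)³, so p³+k is not a perfect cube. So xy^2z ∉ L.
This is a contradiction; hence L is not regular.

a^{p³+k}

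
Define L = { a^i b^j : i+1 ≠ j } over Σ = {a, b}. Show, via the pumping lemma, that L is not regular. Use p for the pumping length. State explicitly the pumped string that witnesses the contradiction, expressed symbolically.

Suppose for contradiction that L is regular, and let p be the pumping length.
Choose w = a^p b^{p+p!+1}. Since p ≠ (p+p!+1)-1 = p+p!, w ∈ L; and |w| ≥ p.
Write w = xyz as guaranteed by the lemma, with |xy| ≤ p and |y| ≥ 1.
Since the first p symbols of w are all a's and |xy| ≤ p, y lies entirely in the leading a-block: y = a^k for some k with 1 ≤ k ≤ p.
Since 1 ≤ k ≤ p, k divides p!; set t = 1 + p!/k. Then xy^t z has p + (p!/k)·k = p + p! copies of a. Now the a-count is p+p! and (b-count)-1 = (p+p!+1)-1 = p+p!, so i+1 ≠ j fails. So xy^t z = a^{p+p!} b^{p+p!+1} ∉ L.
This is a contradiction; hence L is not regular.

a^{p+p!} b^{p+p!+1}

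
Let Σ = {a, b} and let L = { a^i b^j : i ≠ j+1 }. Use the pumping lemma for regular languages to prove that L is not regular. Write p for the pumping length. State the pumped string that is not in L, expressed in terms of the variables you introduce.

a^{p+p!} b^{p+p!-1}

Assume L is regular; let p be its pumping constant.
Choose w = a^p b^{p+p!-1}. Since p ≠ (p+p!-1)+1 = p+p!, w ∈ L; and |w| ≥ p.
The pumping lemma gives a decomposition w = xyz where |xy| ≤ p and |y| ≥ 1.
Since the first p symbols of w are all a's and |xy| ≤ p, y lies entirely in the leading a-block: y = a^k for some k with 1 ≤ k ≤ p.
Since 1 ≤ k ≤ p, k divides p!; set t = 1 + p!/k. Then xy^t z has p + (p!/k)·k = p + p! copies of a. Now the a-count is p+p! and (b-count)+1 = (p+p!-1)+1 = p+p!, so i ≠ j+1 fails. So xy^t z = a^{p+p!} b^{p+p!-1} ∉ L.
Contradiction. Therefore L is not regular.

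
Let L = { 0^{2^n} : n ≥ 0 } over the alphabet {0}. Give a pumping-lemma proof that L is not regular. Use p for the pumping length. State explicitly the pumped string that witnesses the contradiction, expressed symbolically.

Assume L is regular. Let p be the pumping length given by the pumping lemma.
Take w = 0^{2^p} ∈ L with |w| = 2^p ≥ p.
The pumping lemma gives a decomposition w = xyz where |xy| ≤ p and |y| ≥ 1.
Then y = 0^k for some k with 1 ≤ k ≤ p.
Pump with i = 2: xy^2z = 0^{2^p+k}. Since 1 ≤ k ≤ p < 2^p, we have 2^p < 2^p+k < 2^{p+1}, so 2^p+k is not a power of 2. So xy^2z ∉ L.
Contradiction. Therefore L is not regular.

0^{2^p+k}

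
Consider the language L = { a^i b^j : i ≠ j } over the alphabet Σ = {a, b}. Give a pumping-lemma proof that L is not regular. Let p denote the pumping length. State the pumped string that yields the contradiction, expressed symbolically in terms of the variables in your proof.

Assume L is regular. Let p be the pumping length given by the pumping lemma.
Choose w = a^p b^{p+p!}. Since p ≠ p+p!, w ∈ L; and |w| ≥ p.
By the pumping lemma, w = xyz with |xy| ≤ p and |y| > 0.
Because |xy| ≤ p and w begins with p copies of a, we have y = a^k with 1 ≤ k ≤ p.
Since 1 ≤ k ≤ p, k divides p!; set t = 1 + p!/k. Then xy^t z has p + (p!/k)·k = p + p! copies of a. Now the a-count equals the b-count, so i ≠ j fails. So xy^t z = a^{p+p!} b^{p+p!} ∉ L.
This contradicts the pumping lemma, so L is not regular.

a^{p+p!} b^{p+p!}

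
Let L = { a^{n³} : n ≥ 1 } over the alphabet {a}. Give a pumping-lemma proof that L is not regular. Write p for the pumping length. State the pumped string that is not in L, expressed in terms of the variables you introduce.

a^{p³+k}

Assume L is regular; let p be its pumping constant.
Take w = a^{p³} ∈ L with |w| = p³ ≥ p.
By the pumping lemma, w = xyz with |xy| ≤ p and |y| ≥ 1.
Then y = a^k for some k with 1 ≤ k ≤ p.
Pump with i = 2: xy^2z = a^{p³+k}. Since 1 ≤ k ≤ p, p³ < p³+k ≤ p³+p < p³+3p²+3p+1 = (p+1)³, so p³+k is not a perfect cube. So xy^2z ∉ L.
This is a contradiction; hence L is not regular.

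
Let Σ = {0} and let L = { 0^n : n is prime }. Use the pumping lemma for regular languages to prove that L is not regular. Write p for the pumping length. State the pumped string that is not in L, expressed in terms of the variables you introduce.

0^{q(1+k)}

Suppose for contradiction that L is regular, and let p be the pumping length.
Let q be a prime with q ≥ p+2 (infinitely many primes exist), and take w = 0^q ∈ L with |w| = q ≥ p.
The pumping lemma gives a decomposition w = xyz where |xy| ≤ p and |y| > 0.
Then y = 0^k for some k with 1 ≤ k ≤ p.
Since 1 ≤ k ≤ p, |xz| = q-k. Pump with i = q+1: |xy^{q+1}z| = (q-k)+(q+1)k = q+qk = q(1+k), which is composite (both factors ≥ 2). So xy^{q+1}z = 0^{q(1+k)} ∉ L.
Contradiction. Therefore L is not regular.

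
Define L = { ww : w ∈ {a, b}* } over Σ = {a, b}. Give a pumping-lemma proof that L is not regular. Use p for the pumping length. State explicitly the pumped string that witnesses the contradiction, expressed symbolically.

Suppose for contradiction that L is regular, and let p be the pumping length.
Take w = a^p b^p a^p b^p = uu where u = a^pb^p; then w ∈ L and |w| = 4p ≥ p.
Write w = xyz as guaranteed by the lemma, with |xy| ≤ p and |y| > 0.
Because |xy| ≤ p and w begins with p copies of a, we have y = a^k with 1 ≤ k ≤ p.
Pump with i = 2: xy^2z = a^{p+k} b^p a^p b^p, of length 4p+k. Suppose this equals vv. The string starts with a and ends with b, so v does too; thus the boundary between the two copies of v is a b→a transition. There is exactly one such transition, at position 2p+k, so |v| = 2p+k and |vv| = 4p+2k ≠ 4p+k since k ≥ 1. So xy^2z ∉ L.
Contradiction. Therefore L is not regular.

a^{p+k} b^p a^p b^p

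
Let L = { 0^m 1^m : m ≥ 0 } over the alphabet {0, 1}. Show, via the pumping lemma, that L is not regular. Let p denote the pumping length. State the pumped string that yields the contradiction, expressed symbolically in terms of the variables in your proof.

0^{p+k} 1^p

Assume L is regular. Let p be the pumping length given by the pumping lemma.
Let w = 0^p 1^p ∈ L; note |w| = 2p ≥ p.
The pumping lemma gives a decomposition w = xyz where |xy| ≤ p and |y| > 0.
The first p characters of w are 0's, so xy (and hence y) consists only of 0's. Write y = 0^k, 1 ≤ k ≤ p.
Pump with i = 2: xy^2z = 0^{p+k} 1^p. For this to lie in L we would need p = p+k, which forces k = 0. But k ≥ 1, so xy^2z ∉ L.
This is a contradiction; hence L is not regular.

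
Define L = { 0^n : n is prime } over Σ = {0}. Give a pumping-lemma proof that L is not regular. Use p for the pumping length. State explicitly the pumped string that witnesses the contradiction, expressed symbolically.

0^{q(1+k)}

Suppose for contradiction that L is regular, and let p be the pumping length.
Let q be a prime with q ≥ p+2 (infinitely many primes exist), and take w = 0^q ∈ L with |w| = q ≥ p.
The pumping lemma gives a decomposition w = xyz where |xy| ≤ p and |y| ≥ 1.
Then y = 0^k for some k with 1 ≤ k ≤ p.
Since 1 ≤ k ≤ p, |xz| = q-k. Pump with i = q+1: |xy^{q+1}z| = (q-k)+(q+1)k = q+qk = q(1+k), which is composite (both factors ≥ 2). So xy^{q+1}z = 0^{q(1+k)} ∉ L.
This contradicts the pumping lemma, so L is not regular.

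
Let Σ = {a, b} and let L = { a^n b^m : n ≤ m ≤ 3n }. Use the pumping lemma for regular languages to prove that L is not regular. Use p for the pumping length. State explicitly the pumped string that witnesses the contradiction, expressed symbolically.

a^{p+k} b^p

Assume L is regular. Let p be the pumping length given by the pumping lemma.
Take w = a^p b^p ∈ L (since p ≤ p ≤ 3p), with |w| = 2p ≥ p.
By the pumping lemma, w = xyz with |xy| ≤ p and |y| > 0.
Because |xy| ≤ p and w begins with p copies of a, we have y = a^k with 1 ≤ k ≤ p.
Pump with i = 2: xy^2z = a^{p+k} b^p. Now n = p+k > p = m, so the condition n ≤ m fails. Thus xy^2z ∉ L.
This is a contradiction; hence L is not regular.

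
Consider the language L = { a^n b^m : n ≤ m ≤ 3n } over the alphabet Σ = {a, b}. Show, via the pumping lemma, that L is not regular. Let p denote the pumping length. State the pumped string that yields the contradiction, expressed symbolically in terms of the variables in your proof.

a^{p+k} b^p

Toward a contradiction, assume L is regular with pumping length p.
Take w = a^p b^p ∈ L (since p ≤ p ≤ 3p), with |w| = 2p ≥ p.
Write w = xyz as guaranteed by the lemma, with |xy| ≤ p and |y| > 0.
Because |xy| ≤ p and w begins with p copies of a, we have y = a^k with 1 ≤ k ≤ p.
Pump with i = 2: xy^2z = a^{p+k} b^p. Now n = p+k > p = m, so the condition n ≤ m fails. Thus xy^2z ∉ L.
This contradicts the pumping lemma, so L is not regular.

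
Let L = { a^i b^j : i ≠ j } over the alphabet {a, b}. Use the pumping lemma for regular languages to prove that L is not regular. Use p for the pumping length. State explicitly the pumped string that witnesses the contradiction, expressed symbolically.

a^{p+p!} b^{p+p!}

Toward a contradiction, assume L is regular with pumping length p.
Choose w = a^p b^{p+p!}. Since p ≠ p+p!, w ∈ L; and |w| ≥ p.
Write w = xyz as guaranteed by the lemma, with |xy| ≤ p and y is nonempty.
The first p characters of w are a's, so xy (and hence y) consists only of a's. Write y = a^k, 1 ≤ k ≤ p.
Since 1 ≤ k ≤ p, k divides p!; set t = 1 + p!/k. Then xy^t z has p + (p!/k)·k = p + p! copies of a. Now the a-count equals the b-count, so i ≠ j fails. So xy^t z = a^{p+p!} b^{p+p!} ∉ L.
This contradicts the pumping lemma, so L is not regular.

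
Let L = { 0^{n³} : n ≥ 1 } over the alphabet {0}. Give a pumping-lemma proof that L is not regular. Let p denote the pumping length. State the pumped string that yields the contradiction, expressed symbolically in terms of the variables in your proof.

Assume L is regular. Let p be the pumping length given by the pumping lemma.
Take w = 0^{p³} ∈ L with |w| = p³ ≥ p.
Write w = xyz as guaranteed by the lemma, with |xy| ≤ p and |y| > 0.
Then y = 0^k for some k with 1 ≤ k ≤ p.
Pump with i = 2: xy^2z = 0^{p³+k}. Since 1 ≤ k ≤ p, p³ < p³+k ≤ p³+p < p³+3p²+3p+1 = (p+1)³, so p³+k is not a perfect cube. So xy^2z ∉ L.
This contradicts the pumping lemma, so L is not regular.

0^{p³+k}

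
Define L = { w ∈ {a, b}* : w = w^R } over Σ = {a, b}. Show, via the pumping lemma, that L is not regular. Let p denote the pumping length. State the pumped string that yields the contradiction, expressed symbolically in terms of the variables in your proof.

Suppose for contradiction that L is regular, and let p be the pumping length.
Take w = a^p b a^p, a palindrome of length 2p+1 ≥ p.
The pumping lemma gives a decomposition w = xyz where |xy| ≤ p and |y| ≥ 1.
Because |xy| ≤ p and w begins with p copies of a, we have y = a^k with 1 ≤ k ≤ p.
Pump with i = 2: xy^2z = a^{p+k} b a^p. Its reverse is a^p b a^{p+k}, which differs from xy^2z since k ≥ 1. So xy^2z is not a palindrome and xy^2z ∉ L.
This is a contradiction; hence L is not regular.

a^{p+k} b a^p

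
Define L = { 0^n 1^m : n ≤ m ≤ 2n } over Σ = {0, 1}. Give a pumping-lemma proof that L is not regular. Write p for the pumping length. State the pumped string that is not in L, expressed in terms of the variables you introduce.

0^{p+k} 1^p

Assume L is regular. Let p be the pumping length given by the pumping lemma.
Take w = 0^p 1^p ∈ L (since p ≤ p ≤ 2p), with |w| = 2p ≥ p.
By the pumping lemma, w = xyz with |xy| ≤ p and |y| ≥ 1.
Because |xy| ≤ p and w begins with p copies of 0, we have y = 0^k with 1 ≤ k ≤ p.
Pump with i = 2: xy^2z = 0^{p+k} 1^p. Now n = p+k > p = m, so the condition n ≤ m fails. Thus xy^2z ∉ L.
This contradicts the pumping lemma, so L is not regular.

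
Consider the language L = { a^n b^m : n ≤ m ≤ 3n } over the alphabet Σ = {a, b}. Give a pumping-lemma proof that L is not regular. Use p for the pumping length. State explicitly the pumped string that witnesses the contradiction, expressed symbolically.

a^{p+k} b^p

Assume L is regular; let p be its pumping constant.
Take w = a^p b^p ∈ L (since p ≤ p ≤ 3p), with |w| = 2p ≥ p.
Write w = xyz as guaranteed by the lemma, with |xy| ≤ p and |y| > 0.
The first p characters of w are a's, so xy (and hence y) consists only of a's. Write y = a^k, 1 ≤ k ≤ p.
Pump with i = 2: xy^2z = a^{p+k} b^p. Now n = p+k > p = m, so the condition n ≤ m fails. Thus xy^2z ∉ L.
This contradicts the pumping lemma, so L is not regular.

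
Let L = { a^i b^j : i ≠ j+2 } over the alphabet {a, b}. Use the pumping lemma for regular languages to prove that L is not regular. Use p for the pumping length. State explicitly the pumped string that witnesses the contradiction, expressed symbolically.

a^{p+p!} b^{p+p!-2}

Suppose for contradiction that L is regular, and let p be the pumping length.
Choose w = a^p b^{p+p!-2}. Since p ≠ (p+p!-2)+2 = p+p!, w ∈ L; and |w| ≥ p.
By the pumping lemma, w = xyz with |xy| ≤ p and y is nonempty.
Since the first p symbols of w are all a's and |xy| ≤ p, y lies entirely in the leading a-block: y = a^k for some k with 1 ≤ k ≤ p.
Since 1 ≤ k ≤ p, k divides p!; set t = 1 + p!/k. Then xy^t z has p + (p!/k)·k = p + p! copies of a. Now the a-count is p+p! and (b-count)+2 = (p+p!-2)+2 = p+p!, so i ≠ j+2 fails. So xy^t z = a^{p+p!} b^{p+p!-2} ∉ L.
This is a contradiction; hence L is not regular.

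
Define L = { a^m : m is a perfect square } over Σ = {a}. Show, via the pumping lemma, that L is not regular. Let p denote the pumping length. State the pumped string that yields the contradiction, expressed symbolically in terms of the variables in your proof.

a^{p²+k}

Suppose for contradiction that L is regular, and let p be the pumping length.
Take w = a^{p²} ∈ L with |w| = p² ≥ p.
By the pumping lemma, w = xyz with |xy| ≤ p and |y| ≥ 1.
Then y = a^k for some k with 1 ≤ k ≤ p.
Pump with i = 2: xy^2z = a^{p²+k}. Since 1 ≤ k ≤ p, p² < p²+k ≤ p²+p < (p+1)², so p²+k lies strictly between consecutive squares and is not a perfect square. So xy^2z ∉ L.
This is a contradiction; hence L is not regular.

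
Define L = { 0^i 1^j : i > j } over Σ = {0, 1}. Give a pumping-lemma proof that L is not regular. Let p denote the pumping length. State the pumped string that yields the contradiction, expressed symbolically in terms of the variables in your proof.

Suppose for contradiction that L is regular, and let p be the pumping length.
Choose w = 0^{p+1} 1^p ∈ L, with |w| = 2p+1 ≥ p.
The pumping lemma gives a decomposition w = xyz where |xy| ≤ p and |y| ≥ 1.
Since the first p symbols of w are all 0's and |xy| ≤ p, y lies entirely in the leading 0-block: y = 0^k for some k with 1 ≤ k ≤ p.
Consider xy^0z = xz = 0^{p+1-k} 1^p. Since k ≥ 1, the 0-count p+1-k is at most p, so i > j fails; thus xz ∉ L.
This is a contradiction; hence L is not regular.

0^{p+1-k} 1^p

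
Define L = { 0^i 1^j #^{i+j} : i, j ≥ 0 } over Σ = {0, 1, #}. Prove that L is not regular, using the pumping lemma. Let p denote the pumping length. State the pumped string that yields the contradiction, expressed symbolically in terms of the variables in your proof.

Assume L is regular; let p be its pumping constant.
Take w = 0^p 1^p #^{2p} ∈ L (with i=j=p, i+j=2p), |w| = 4p ≥ p.
By the pumping lemma, w = xyz with |xy| ≤ p and |y| > 0.
Because |xy| ≤ p and w begins with p copies of 0, we have y = 0^k with 1 ≤ k ≤ p.
Consider xy^2z = 0^{p+k} 1^p #^{2p}. Now the 0- and 1-counts sum to 2p+k, but the #-count is 2p ≠ 2p+k. So xy^2z ∉ L.
This is a contradiction; hence L is not regular.

0^{p+k} 1^p #^{2p}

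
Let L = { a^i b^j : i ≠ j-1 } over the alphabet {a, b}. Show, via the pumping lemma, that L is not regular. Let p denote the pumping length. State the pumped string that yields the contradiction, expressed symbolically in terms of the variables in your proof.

Assume L is regular; let p be its pumping constant.
Choose w = a^p b^{p+p!+1}. Since p ≠ (p+p!+1)-1 = p+p!, w ∈ L; and |w| ≥ p.
By the pumping lemma, w = xyz with |xy| ≤ p and y is nonempty.
Since the first p symbols of w are all a's and |xy| ≤ p, y lies entirely in the leading a-block: y = a^k for some k with 1 ≤ k ≤ p.
Since 1 ≤ k ≤ p, k divides p!; set t = 1 + p!/k. Then xy^t z has p + (p!/k)·k = p + p! copies of a. Now the a-count is p+p! and (b-count)-1 = (p+p!+1)-1 = p+p!, so i ≠ j-1 fails. So xy^t z = a^{p+p!} b^{p+p!+1} ∉ L.
This contradicts the pumping lemma, so L is not regular.

a^{p+p!} b^{p+p!+1}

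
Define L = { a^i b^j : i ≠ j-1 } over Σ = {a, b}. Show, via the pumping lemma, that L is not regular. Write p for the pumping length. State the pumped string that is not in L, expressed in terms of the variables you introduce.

Suppose for contradiction that L is regular, and let p be the pumping length.
Choose w = a^p b^{p+p!+1}. Since p ≠ (p+p!+1)-1 = p+p!, w ∈ L; and |w| ≥ p.
Write w = xyz as guaranteed by the lemma, with |xy| ≤ p and |y| > 0.
Since the first p symbols of w are all a's and |xy| ≤ p, y lies entirely in the leading a-block: y = a^k for some k with 1 ≤ k ≤ p.
Since 1 ≤ k ≤ p, k divides p!; set t = 1 + p!/k. Then xy^t z has p + (p!/k)·k = p + p! copies of a. Now the a-count is p+p! and (b-count)-1 = (p+p!+1)-1 = p+p!, so i ≠ j-1 fails. So xy^t z = a^{p+p!} b^{p+p!+1} ∉ L.
This is a contradiction; hence L is not regular.

a^{p+p!} b^{p+p!+1}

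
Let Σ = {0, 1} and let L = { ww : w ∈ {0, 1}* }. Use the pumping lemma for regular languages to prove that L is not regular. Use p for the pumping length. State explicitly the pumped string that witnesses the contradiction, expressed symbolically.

Assume L is regular; let p be its pumping constant.
Take w = 0^p 1^p 0^p 1^p = uu where u = 0^p1^p; then w ∈ L and |w| = 4p ≥ p.
The pumping lemma gives a decomposition w = xyz where |xy| ≤ p and |y| > 0.
Because |xy| ≤ p and w begins with p copies of 0, we have y = 0^k with 1 ≤ k ≤ p.
Pump with i = 2: xy^2z = 0^{p+k} 1^p 0^p 1^p, of length 4p+k. Suppose this equals vv. The string starts with 0 and ends with 1, so v does too; thus the boundary between the two copies of v is a 1→0 transition. There is exactly one such transition, at position 2p+k, so |v| = 2p+k and |vv| = 4p+2k ≠ 4p+k since k ≥ 1. So xy^2z ∉ L.
This contradicts the pumping lemma, so L is not regular.

0^{p+k} 1^p 0^p 1^p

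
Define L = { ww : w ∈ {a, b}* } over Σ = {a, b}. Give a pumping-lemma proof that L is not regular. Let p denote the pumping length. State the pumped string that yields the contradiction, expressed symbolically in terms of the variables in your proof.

a^{p+k} b^p a^p b^p

Suppose for contradiction that L is regular, and let p be the pumping length.
Take w = a^p b^p a^p b^p = uu where u = a^pb^p; then w ∈ L and |w| = 4p ≥ p.
The pumping lemma gives a decomposition w = xyz where |xy| ≤ p and |y| > 0.
The first p characters of w are a's, so xy (and hence y) consists only of a's. Write y = a^k, 1 ≤ k ≤ p.
Pump with i = 2: xy^2z = a^{p+k} b^p a^p b^p, of length 4p+k. Suppose this equals vv. The string starts with a and ends with b, so v does too; thus the boundary between the two copies of v is a b→a transition. There is exactly one such transition, at position 2p+k, so |v| = 2p+k and |vv| = 4p+2k ≠ 4p+k since k ≥ 1. So xy^2z ∉ L.
This is a contradiction; hence L is not regular.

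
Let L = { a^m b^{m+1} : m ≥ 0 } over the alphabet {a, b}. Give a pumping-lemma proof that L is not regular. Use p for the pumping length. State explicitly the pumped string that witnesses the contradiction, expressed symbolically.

a^{p+k} b^{p+1}

Suppose for contradiction that L is regular, and let p be the pumping length.
Let w = a^p b^{p+1} ∈ L; note |w| = 2p+1 ≥ p.
By the pumping lemma, w = xyz with |xy| ≤ p and |y| > 0.
Because |xy| ≤ p and w begins with p copies of a, we have y = a^k with 1 ≤ k ≤ p.
Pump with i = 2: xy^2z = a^{p+k} b^{p+1}. For this to lie in L we would need p+1 = (p+k)+1, which forces k = 0. But k ≥ 1, so xy^2z ∉ L.
This contradicts the pumping lemma, so L is not regular.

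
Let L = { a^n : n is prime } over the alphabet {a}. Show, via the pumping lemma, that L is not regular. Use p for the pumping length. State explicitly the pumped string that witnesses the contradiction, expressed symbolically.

Toward a contradiction, assume L is regular with pumping length p.
Let q be a prime with q ≥ p+2 (infinitely many primes exist), and take w = a^q ∈ L with |w| = q ≥ p.
Write w = xyz as guaranteed by the lemma, with |xy| ≤ p and y is nonempty.
Then y = a^k for some k with 1 ≤ k ≤ p.
Since 1 ≤ k ≤ p, |xz| = q-k. Pump with i = q+1: |xy^{q+1}z| = (q-k)+(q+1)k = q+qk = q(1+k), which is composite (both factors ≥ 2). So xy^{q+1}z = a^{q(1+k)} ∉ L.
This is a contradiction; hence L is not regular.

a^{q(1+k)}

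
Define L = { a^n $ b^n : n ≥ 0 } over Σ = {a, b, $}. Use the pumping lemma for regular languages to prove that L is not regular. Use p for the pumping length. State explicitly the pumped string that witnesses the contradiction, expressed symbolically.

Toward a contradiction, assume L is regular with pumping length p.
Take w = a^p $ b^p ∈ L with |w| = 2p+1 ≥ p.
The pumping lemma gives a decomposition w = xyz where |xy| ≤ p and y is nonempty.
Because |xy| ≤ p and w begins with p copies of a, we have y = a^k with 1 ≤ k ≤ p.
Pump with i = 2: xy^2z = a^{p+k} $ b^p, which would require p+k = p. But k ≥ 1, so xy^2z ∉ L.
Contradiction. Therefore L is not regular.

a^{p+k} $ b^p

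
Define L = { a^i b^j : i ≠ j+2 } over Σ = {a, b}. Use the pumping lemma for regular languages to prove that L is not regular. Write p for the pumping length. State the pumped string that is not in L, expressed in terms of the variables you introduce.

Toward a contradiction, assume L is regular with pumping length p.
Choose w = a^p b^{p+p!-2}. Since p ≠ (p+p!-2)+2 = p+p!, w ∈ L; and |w| ≥ p.
Write w = xyz as guaranteed by the lemma, with |xy| ≤ p and y is nonempty.
Because |xy| ≤ p and w begins with p copies of a, we have y = a^k with 1 ≤ k ≤ p.
Since 1 ≤ k ≤ p, k divides p!; set t = 1 + p!/k. Then xy^t z has p + (p!/k)·k = p + p! copies of a. Now the a-count is p+p! and (b-count)+2 = (p+p!-2)+2 = p+p!, so i ≠ j+2 fails. So xy^t z = a^{p+p!} b^{p+p!-2} ∉ L.
This contradicts the pumping lemma, so L is not regular.

a^{p+p!} b^{p+p!-2}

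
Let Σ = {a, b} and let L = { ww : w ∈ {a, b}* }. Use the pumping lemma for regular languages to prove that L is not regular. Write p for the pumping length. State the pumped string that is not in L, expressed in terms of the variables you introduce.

a^{p+k} b^p a^p b^p

Toward a contradiction, assume L is regular with pumping length p.
Take w = a^p b^p a^p b^p = uu where u = a^pb^p; then w ∈ L and |w| = 4p ≥ p.
By the pumping lemma, w = xyz with |xy| ≤ p and y is nonempty.
Since the first p symbols of w are all a's and |xy| ≤ p, y lies entirely in the leading a-block: y = a^k for some k with 1 ≤ k ≤ p.
Pump with i = 2: xy^2z = a^{p+k} b^p a^p b^p, of length 4p+k. Suppose this equals vv. The string starts with a and ends with b, so v does too; thus the boundary between the two copies of v is a b→a transition. There is exactly one such transition, at position 2p+k, so |v| = 2p+k and |vv| = 4p+2k ≠ 4p+k since k ≥ 1. So xy^2z ∉ L.
Contradiction. Therefore L is not regular.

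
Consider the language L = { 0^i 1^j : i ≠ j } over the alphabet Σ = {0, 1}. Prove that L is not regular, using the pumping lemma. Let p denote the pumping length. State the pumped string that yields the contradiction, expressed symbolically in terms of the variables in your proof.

Suppose for contradiction that L is regular, and let p be the pumping length.
Choose w = 0^p 1^{p+p!}. Since p ≠ p+p!, w ∈ L; and |w| ≥ p.
Write w = xyz as guaranteed by the lemma, with |xy| ≤ p and |y| ≥ 1.
Since the first p symbols of w are all 0's and |xy| ≤ p, y lies entirely in the leading 0-block: y = 0^k for some k with 1 ≤ k ≤ p.
Since 1 ≤ k ≤ p, k divides p!; set t = 1 + p!/k. Then xy^t z has p + (p!/k)·k = p + p! copies of 0. Now the 0-count equals the 1-count, so i ≠ j fails. So xy^t z = 0^{p+p!} 1^{p+p!} ∉ L.
This is a contradiction; hence L is not regular.

0^{p+p!} 1^{p+p!}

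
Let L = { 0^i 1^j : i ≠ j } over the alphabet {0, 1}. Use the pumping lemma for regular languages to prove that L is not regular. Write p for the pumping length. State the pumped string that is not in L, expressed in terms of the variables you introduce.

0^{p+p!} 1^{p+p!}

Assume L is regular; let p be its pumping constant.
Choose w = 0^p 1^{p+p!}. Since p ≠ p+p!, w ∈ L; and |w| ≥ p.
By the pumping lemma, w = xyz with |xy| ≤ p and |y| ≥ 1.
Since the first p symbols of w are all 0's and |xy| ≤ p, y lies entirely in the leading 0-block: y = 0^k for some k with 1 ≤ k ≤ p.
Since 1 ≤ k ≤ p, k divides p!; set t = 1 + p!/k. Then xy^t z has p + (p!/k)·k = p + p! copies of 0. Now the 0-count equals the 1-count, so i ≠ j fails. So xy^t z = 0^{p+p!} 1^{p+p!} ∉ L.
This is a contradiction; hence L is not regular.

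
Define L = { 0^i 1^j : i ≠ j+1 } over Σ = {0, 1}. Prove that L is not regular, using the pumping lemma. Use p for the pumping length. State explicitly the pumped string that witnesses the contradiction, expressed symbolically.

0^{p+p!} 1^{p+p!-1}

Assume L is regular. Let p be the pumping length given by the pumping lemma.
Choose w = 0^p 1^{p+p!-1}. Since p ≠ (p+p!-1)+1 = p+p!, w ∈ L; and |w| ≥ p.
By the pumping lemma, w = xyz with |xy| ≤ p and |y| > 0.
Since the first p symbols of w are all 0's and |xy| ≤ p, y lies entirely in the leading 0-block: y = 0^k for some k with 1 ≤ k ≤ p.
Since 1 ≤ k ≤ p, k divides p!; set t = 1 + p!/k. Then xy^t z has p + (p!/k)·k = p + p! copies of 0. Now the 0-count is p+p! and (1-count)+1 = (p+p!-1)+1 = p+p!, so i ≠ j+1 fails. So xy^t z = 0^{p+p!} 1^{p+p!-1} ∉ L.
Contradiction. Therefore L is not regular.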